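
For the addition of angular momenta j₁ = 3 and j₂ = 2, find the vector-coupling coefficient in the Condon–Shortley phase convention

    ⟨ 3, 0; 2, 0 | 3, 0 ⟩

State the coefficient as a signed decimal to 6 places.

j₁+j₂−J=2  J+j₁−j₂=4  J−j₁+j₂=2  j₁+j₂+J+1=9
(j₁±m₁, j₂±m₂, J±M) = (3,3,2,2,3,3)
P² = 48/5
sum k=0..2:
  [0] +1/24 = 1/24
  [1] −1/4 = -1/4
  [2] +1/24 = 1/24
S = -1/6
C² = P²·S² = 4/15 ; C = -0.516398

-0.516398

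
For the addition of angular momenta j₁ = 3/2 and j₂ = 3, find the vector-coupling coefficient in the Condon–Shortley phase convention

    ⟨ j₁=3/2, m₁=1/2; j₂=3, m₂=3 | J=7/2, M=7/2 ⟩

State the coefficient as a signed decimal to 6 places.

j₁+j₂−J=1  J+j₁−j₂=2  J−j₁+j₂=5  j₁+j₂+J+1=9
(j₁±m₁, j₂±m₂, J±M) = (2,1,6,0,7,0)
P² = 38400
sum k=1..1:
  [1] −1/240 = -1/240
S = -1/240
C² = P²·S² = 2/3 ; C = -0.816497

-0.816497  (= −√(2/3))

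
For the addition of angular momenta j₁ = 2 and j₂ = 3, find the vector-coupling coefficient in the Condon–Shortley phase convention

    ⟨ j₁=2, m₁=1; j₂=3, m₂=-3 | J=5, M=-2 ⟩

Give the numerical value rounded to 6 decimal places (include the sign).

√[11·0!4!6!/11! · 3!1!0!6!3!7!] = √(622080)
  +(−1)^0/∏(0,0,1,0,3,6)! = 1/4320  (running 1/4320)
⟨..|..⟩ = √(622080)·(1/4320) = +0.182574

+√(1/30) ≈ +0.182574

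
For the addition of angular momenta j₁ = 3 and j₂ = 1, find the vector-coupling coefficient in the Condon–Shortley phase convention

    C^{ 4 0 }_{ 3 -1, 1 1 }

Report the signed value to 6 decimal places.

+√(3/14) = +0.462910

√[9·0!6!2!/9! · 2!4!2!0!4!4!] = √(13824/7)
  +(−1)^0/∏(0,0,4,2,2,0)! = 1/96  (running 1/96)
⟨..|..⟩ = √(13824/7)·(1/96) = +0.462910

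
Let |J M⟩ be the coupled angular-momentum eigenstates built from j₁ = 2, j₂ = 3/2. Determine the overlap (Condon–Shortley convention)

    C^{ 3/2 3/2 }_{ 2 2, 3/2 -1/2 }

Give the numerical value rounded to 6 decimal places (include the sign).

+√(2/5) ≈ +0.632456

√[4·2!2!1!/6! · 4!0!1!2!3!0!] = √(32/5)
  +(−1)^0/∏(0,2,0,1,2,0)! = 1/4  (running 1/4)
⟨..|..⟩ = √(32/5)·(1/4) = +0.632456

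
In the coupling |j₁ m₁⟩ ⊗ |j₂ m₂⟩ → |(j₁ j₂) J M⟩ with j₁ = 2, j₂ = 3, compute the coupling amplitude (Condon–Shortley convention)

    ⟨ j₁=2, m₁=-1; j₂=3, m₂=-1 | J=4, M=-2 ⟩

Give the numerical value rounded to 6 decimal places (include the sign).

−√(1/28) ≈ -0.188982

√[9·1!3!5!/10! · 1!3!2!4!2!6!] = √(5184/7)
  +(−1)^0/∏(0,1,3,2,0,3)! = 1/72  (running 1/72)
  +(−1)^1/∏(1,0,2,1,1,4)! = -1/48  (running -1/144)
⟨..|..⟩ = √(5184/7)·(-1/144) = -0.188982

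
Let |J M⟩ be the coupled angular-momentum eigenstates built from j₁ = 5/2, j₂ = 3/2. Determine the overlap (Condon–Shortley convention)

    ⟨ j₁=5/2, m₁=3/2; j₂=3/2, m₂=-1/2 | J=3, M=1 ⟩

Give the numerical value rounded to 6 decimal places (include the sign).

triangle: 1!*4!*2!/8! = 48/40320
(j±m)!: 4!*1!*1!*2!*4!*2! = 2304
prefactor² = (2J+1)*Δ*N² = 96/5
  k=0: +1/(0!*1!*1!*1!*3!*1!) = 1/6
  k=1: −1/(1!*0!*0!*0!*4!*2!) = -1/48
Σ = 7/48  ⇒  CG² = 96/5*7/48² = 49/120
CG = +√(49/120) = +0.639010

+√(49/120) ≈ +0.639010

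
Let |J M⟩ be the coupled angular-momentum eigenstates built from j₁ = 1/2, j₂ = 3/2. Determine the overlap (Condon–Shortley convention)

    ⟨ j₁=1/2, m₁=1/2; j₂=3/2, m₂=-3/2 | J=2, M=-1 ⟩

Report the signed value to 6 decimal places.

j₁+j₂−J=0  J+j₁−j₂=1  J−j₁+j₂=3  j₁+j₂+J+1=5
(j₁±m₁, j₂±m₂, J±M) = (1,0,0,3,1,3)
P² = 9
sum k=0..0:
  [0] +1/6 = 1/6
S = 1/6
C² = P²·S² = 1/4 ; C = +0.500000

+0.500000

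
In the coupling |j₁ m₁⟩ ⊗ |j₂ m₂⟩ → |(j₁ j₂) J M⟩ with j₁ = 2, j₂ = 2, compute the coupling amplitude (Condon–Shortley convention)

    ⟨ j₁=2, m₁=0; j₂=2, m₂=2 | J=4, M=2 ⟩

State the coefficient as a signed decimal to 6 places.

+√(3/14) ≈ +0.462910

triangle: 0!*4!*4!/9! = 576/362880
(j±m)!: 2!*2!*4!*0!*6!*2! = 138240
prefactor² = (2J+1)*Δ*N² = 13824/7
  k=0: +1/(0!*0!*2!*4!*2!*0!) = 1/96
Σ = 1/96  ⇒  CG² = 13824/7*1/96² = 3/14
CG = +√(3/14) = +0.462910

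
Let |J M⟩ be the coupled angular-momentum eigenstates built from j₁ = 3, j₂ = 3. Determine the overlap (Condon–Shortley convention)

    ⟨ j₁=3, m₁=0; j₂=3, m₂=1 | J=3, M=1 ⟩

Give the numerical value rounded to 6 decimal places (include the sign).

√[7·3!3!3!/10! · 3!3!4!2!4!2!] = √(864/25)
  +(−1)^1/∏(1,2,2,3,1,0)! = -1/24  (running -1/24)
  +(−1)^2/∏(2,1,1,2,2,1)! = 1/8  (running 1/12)
  +(−1)^3/∏(3,0,0,1,3,2)! = -1/72  (running 5/72)
⟨..|..⟩ = √(864/25)·(5/72) = +0.408248

+0.408248  (= +√(1/6))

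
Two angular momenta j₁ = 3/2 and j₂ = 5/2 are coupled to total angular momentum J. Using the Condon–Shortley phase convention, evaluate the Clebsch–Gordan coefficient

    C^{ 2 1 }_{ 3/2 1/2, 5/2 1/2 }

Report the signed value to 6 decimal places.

−√(25/84) = -0.545545

j₁+j₂−J=2  J+j₁−j₂=1  J−j₁+j₂=3  j₁+j₂+J+1=7
(j₁±m₁, j₂±m₂, J±M) = (2,1,3,2,3,1)
P² = 12/7
sum k=0..1:
  [0] +1/12 = 1/12
  [1] −1/2 = -1/2
S = -5/12
C² = P²·S² = 25/84 ; C = -0.545545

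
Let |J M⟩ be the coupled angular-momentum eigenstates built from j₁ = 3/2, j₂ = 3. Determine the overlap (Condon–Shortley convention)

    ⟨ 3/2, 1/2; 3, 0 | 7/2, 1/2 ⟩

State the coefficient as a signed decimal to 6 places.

+0.308607

√[8·1!2!5!/9! · 2!1!3!3!4!3!] = √(384/7)
  +(−1)^0/∏(0,1,1,3,1,2)! = 1/12  (running 1/12)
  +(−1)^1/∏(1,0,0,2,2,3)! = -1/24  (running 1/24)
⟨..|..⟩ = √(384/7)·(1/24) = +0.308607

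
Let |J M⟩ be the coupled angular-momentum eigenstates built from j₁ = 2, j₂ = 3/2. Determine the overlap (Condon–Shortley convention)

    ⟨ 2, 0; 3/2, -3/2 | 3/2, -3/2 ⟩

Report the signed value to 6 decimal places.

+0.447214

√[4·2!2!1!/6! · 2!2!0!3!0!3!] = √(16/5)
  +(−1)^0/∏(0,2,2,0,0,1)! = 1/4  (running 1/4)
⟨..|..⟩ = √(16/5)·(1/4) = +0.447214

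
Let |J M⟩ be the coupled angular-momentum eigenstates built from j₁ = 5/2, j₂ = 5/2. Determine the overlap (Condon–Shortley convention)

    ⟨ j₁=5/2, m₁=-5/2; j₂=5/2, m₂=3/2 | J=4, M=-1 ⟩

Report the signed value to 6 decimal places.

j₁+j₂−J=1  J+j₁−j₂=4  J−j₁+j₂=4  j₁+j₂+J+1=10
(j₁±m₁, j₂±m₂, J±M) = (0,5,4,1,3,5)
P² = 20736/7
sum k=1..1:
  [1] −1/144 = -1/144
S = -1/144
C² = P²·S² = 1/7 ; C = -0.377964

-0.377964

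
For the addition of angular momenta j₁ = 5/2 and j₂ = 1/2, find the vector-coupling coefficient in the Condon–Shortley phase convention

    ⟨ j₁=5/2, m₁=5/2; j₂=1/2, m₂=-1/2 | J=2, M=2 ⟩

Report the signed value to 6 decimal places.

j₁+j₂−J=1  J+j₁−j₂=4  J−j₁+j₂=0  j₁+j₂+J+1=6
(j₁±m₁, j₂±m₂, J±M) = (5,0,0,1,4,0)
P² = 480
sum k=0..0:
  [0] +1/24 = 1/24
S = 1/24
C² = P²·S² = 5/6 ; C = +0.912871

+√(5/6) ≈ +0.912871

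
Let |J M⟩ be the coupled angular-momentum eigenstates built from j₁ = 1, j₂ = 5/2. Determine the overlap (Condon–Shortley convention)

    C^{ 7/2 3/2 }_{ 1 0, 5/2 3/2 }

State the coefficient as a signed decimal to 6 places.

+√(10/21) ≈ +0.690066

j₁+j₂−J=0  J+j₁−j₂=2  J−j₁+j₂=5  j₁+j₂+J+1=8
(j₁±m₁, j₂±m₂, J±M) = (1,1,4,1,5,2)
P² = 1920/7
sum k=0..0:
  [0] +1/24 = 1/24
S = 1/24
C² = P²·S² = 10/21 ; C = +0.690066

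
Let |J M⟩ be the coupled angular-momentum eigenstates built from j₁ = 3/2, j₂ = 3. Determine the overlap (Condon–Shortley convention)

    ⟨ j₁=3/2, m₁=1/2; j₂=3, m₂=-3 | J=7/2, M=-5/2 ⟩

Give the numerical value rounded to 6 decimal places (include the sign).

j₁+j₂−J=1  J+j₁−j₂=2  J−j₁+j₂=5  j₁+j₂+J+1=9
(j₁±m₁, j₂±m₂, J±M) = (2,1,0,6,1,6)
P² = 38400/7
sum k=0..0:
  [0] +1/120 = 1/120
S = 1/120
C² = P²·S² = 8/21 ; C = +0.617213

+0.617213  (= +√(8/21))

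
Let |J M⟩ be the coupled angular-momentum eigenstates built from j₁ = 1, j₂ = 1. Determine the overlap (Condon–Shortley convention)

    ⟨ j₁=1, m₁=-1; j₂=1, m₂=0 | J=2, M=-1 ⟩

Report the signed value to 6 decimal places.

triangle: 0!·2!·2!/5! = 4/120
(j±m)!: 0!·2!·1!·1!·1!·3! = 12
prefactor² = (2J+1)·Δ·N² = 2
  k=0: +1/(0!·0!·2!·1!·0!·1!) = 1/2
Σ = 1/2  ⇒  CG² = 2·1/2² = 1/2
CG = +√(1/2) = +0.707107

+0.707107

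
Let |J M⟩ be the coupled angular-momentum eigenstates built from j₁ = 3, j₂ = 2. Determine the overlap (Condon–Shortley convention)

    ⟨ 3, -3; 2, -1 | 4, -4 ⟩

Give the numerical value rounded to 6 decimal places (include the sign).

-0.774597

√[9·1!5!3!/10! · 0!6!1!3!0!8!] = √(311040)
  +(−1)^1/∏(1,0,5,0,0,3)! = -1/720  (running -1/720)
⟨..|..⟩ = √(311040)·(-1/720) = -0.774597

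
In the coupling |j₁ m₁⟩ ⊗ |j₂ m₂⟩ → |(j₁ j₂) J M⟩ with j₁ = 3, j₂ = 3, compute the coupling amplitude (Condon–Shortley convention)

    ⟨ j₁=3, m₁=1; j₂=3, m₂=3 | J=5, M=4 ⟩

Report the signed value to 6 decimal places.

√[11·1!5!5!/12! · 4!2!6!0!9!1!] = √(4147200)
  +(−1)^1/∏(1,0,1,5,4,0)! = -1/2880  (running -1/2880)
⟨..|..⟩ = √(4147200)·(-1/2880) = -0.707107

-0.707107  (= −√(1/2))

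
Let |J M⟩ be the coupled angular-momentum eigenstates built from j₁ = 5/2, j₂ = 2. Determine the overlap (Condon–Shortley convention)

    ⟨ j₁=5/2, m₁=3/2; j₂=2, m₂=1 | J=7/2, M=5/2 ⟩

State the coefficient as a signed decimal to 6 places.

+0.125988  (= +√(1/63))

√[8·1!4!3!/9! · 4!1!3!1!6!1!] = √(2304/7)
  +(−1)^0/∏(0,1,1,3,3,0)! = 1/36  (running 1/36)
  +(−1)^1/∏(1,0,0,2,4,1)! = -1/48  (running 1/144)
⟨..|..⟩ = √(2304/7)·(1/144) = +0.125988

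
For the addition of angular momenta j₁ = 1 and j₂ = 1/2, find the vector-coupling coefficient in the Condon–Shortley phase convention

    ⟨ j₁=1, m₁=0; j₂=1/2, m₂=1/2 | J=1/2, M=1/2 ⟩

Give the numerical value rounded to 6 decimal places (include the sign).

−√(1/3) ≈ -0.577350

triangle: 1!·1!·0!/3! = 1/6
(j±m)!: 1!·1!·1!·0!·1!·0! = 1
prefactor² = (2J+1)·Δ·N² = 1/3
  k=1: −1/(1!·0!·0!·0!·1!·0!) = -1
Σ = -1  ⇒  CG² = 1/3·(-1)² = 1/3
CG = −√(1/3) = -0.577350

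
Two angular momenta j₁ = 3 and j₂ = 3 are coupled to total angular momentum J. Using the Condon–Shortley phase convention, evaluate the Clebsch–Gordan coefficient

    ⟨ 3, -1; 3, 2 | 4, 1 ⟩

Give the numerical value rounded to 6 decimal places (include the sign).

j₁+j₂−J=2  J+j₁−j₂=4  J−j₁+j₂=4  j₁+j₂+J+1=11
(j₁±m₁, j₂±m₂, J±M) = (2,4,5,1,5,3)
P² = 82944/77
sum k=1..2:
  [1] −1/144 = -1/144
  [2] +1/48 = 1/48
S = 1/72
C² = P²·S² = 16/77 ; C = +0.455842

+√(16/77) ≈ +0.455842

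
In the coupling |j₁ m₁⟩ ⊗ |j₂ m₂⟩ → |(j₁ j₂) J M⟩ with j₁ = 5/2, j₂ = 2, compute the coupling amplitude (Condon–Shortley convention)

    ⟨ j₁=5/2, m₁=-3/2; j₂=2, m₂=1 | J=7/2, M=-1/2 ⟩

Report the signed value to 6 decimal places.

-0.619780  (= −√(121/315))

triangle: 1!*4!*3!/9! = 144/362880
(j±m)!: 1!*4!*3!*1!*3!*4! = 20736
prefactor² = (2J+1)*Δ*N² = 2304/35
  k=0: +1/(0!*1!*4!*3!*0!*0!) = 1/144
  k=1: −1/(1!*0!*3!*2!*1!*1!) = -1/12
Σ = -11/144  ⇒  CG² = 2304/35*(-11/144)² = 121/315
CG = −√(121/315) = -0.619780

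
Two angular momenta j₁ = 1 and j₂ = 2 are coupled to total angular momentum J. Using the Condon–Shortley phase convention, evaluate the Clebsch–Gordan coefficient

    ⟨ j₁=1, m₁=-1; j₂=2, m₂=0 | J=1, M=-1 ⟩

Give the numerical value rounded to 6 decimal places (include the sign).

+0.316228

√[3·2!0!2!/5! · 0!2!2!2!0!2!] = √(8/5)
  +(−1)^2/∏(2,0,0,0,0,2)! = 1/4  (running 1/4)
⟨..|..⟩ = √(8/5)·(1/4) = +0.316228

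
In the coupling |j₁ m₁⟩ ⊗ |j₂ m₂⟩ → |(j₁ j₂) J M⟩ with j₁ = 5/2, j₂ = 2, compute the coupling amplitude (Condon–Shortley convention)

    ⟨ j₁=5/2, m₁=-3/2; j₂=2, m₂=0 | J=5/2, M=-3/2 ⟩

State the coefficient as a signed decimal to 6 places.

−√(1/70) ≈ -0.119523

√[6·2!3!2!/8! · 1!4!2!2!1!4!] = √(288/35)
  +(−1)^1/∏(1,1,3,1,0,1)! = -1/6  (running -1/6)
  +(−1)^2/∏(2,0,2,0,1,2)! = 1/8  (running -1/24)
⟨..|..⟩ = √(288/35)·(-1/24) = -0.119523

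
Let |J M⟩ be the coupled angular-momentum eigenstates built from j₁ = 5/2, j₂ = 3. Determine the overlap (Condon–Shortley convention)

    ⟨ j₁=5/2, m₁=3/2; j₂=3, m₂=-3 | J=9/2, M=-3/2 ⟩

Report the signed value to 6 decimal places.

j₁+j₂−J=1  J+j₁−j₂=4  J−j₁+j₂=5  j₁+j₂+J+1=11
(j₁±m₁, j₂±m₂, J±M) = (4,1,0,6,3,6)
P² = 4147200/77
sum k=0..0:
  [0] +1/720 = 1/720
S = 1/720
C² = P²·S² = 8/77 ; C = +0.322329

+√(8/77) = +0.322329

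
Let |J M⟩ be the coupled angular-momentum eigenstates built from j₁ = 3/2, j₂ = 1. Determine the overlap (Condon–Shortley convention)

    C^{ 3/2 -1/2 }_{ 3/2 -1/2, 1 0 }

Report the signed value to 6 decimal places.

j₁+j₂−J=1  J+j₁−j₂=2  J−j₁+j₂=1  j₁+j₂+J+1=5
(j₁±m₁, j₂±m₂, J±M) = (1,2,1,1,1,2)
P² = 4/15
sum k=0..1:
  [0] +1/2 = 1/2
  [1] −1/1 = -1
S = -1/2
C² = P²·S² = 1/15 ; C = -0.258199

-0.258199  (= −√(1/15))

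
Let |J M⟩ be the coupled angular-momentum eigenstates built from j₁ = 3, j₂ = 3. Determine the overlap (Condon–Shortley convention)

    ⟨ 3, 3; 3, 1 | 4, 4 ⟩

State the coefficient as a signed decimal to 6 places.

+√(3/11) ≈ +0.522233

triangle: 2!×4!×4!/11! = 1152/39916800
(j±m)!: 6!×0!×4!×2!×8!×0! = 1393459200
prefactor² = (2J+1)×Δ×N² = 3981312/11
  k=0: +1/(0!×2!×0!×4!×4!×0!) = 1/1152
Σ = 1/1152  ⇒  CG² = 3981312/11×1/1152² = 3/11
CG = +√(3/11) = +0.522233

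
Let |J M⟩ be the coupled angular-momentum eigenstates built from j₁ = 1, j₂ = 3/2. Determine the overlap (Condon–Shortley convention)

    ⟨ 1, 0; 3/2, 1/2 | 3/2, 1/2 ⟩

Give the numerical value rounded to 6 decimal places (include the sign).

triangle: 1!×1!×2!/5! = 2/120
(j±m)!: 1!×1!×2!×1!×2!×1! = 4
prefactor² = (2J+1)×Δ×N² = 4/15
  k=0: +1/(0!×1!×1!×2!×0!×0!) = 1/2
  k=1: −1/(1!×0!×0!×1!×1!×1!) = -1
Σ = -1/2  ⇒  CG² = 4/15×(-1/2)² = 1/15
CG = −√(1/15) = -0.258199

−√(1/15) ≈ -0.258199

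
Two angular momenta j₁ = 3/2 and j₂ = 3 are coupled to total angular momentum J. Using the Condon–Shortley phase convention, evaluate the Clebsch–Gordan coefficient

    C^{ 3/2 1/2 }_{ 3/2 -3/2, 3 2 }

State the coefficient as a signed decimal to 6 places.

-0.534522  (= −√(2/7))

j₁+j₂−J=3  J+j₁−j₂=0  J−j₁+j₂=3  j₁+j₂+J+1=7
(j₁±m₁, j₂±m₂, J±M) = (0,3,5,1,2,1)
P² = 288/7
sum k=3..3:
  [3] −1/12 = -1/12
S = -1/12
C² = P²·S² = 2/7 ; C = -0.534522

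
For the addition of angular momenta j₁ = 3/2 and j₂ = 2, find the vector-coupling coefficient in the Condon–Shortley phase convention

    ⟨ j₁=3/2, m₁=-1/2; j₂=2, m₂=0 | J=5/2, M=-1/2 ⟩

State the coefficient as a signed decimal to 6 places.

√[6·1!2!3!/7! · 1!2!2!2!2!3!] = √(48/35)
  +(−1)^0/∏(0,1,2,2,0,1)! = 1/4  (running 1/4)
  +(−1)^1/∏(1,0,1,1,1,2)! = -1/2  (running -1/4)
⟨..|..⟩ = √(48/35)·(-1/4) = -0.292770

−√(3/35) = -0.292770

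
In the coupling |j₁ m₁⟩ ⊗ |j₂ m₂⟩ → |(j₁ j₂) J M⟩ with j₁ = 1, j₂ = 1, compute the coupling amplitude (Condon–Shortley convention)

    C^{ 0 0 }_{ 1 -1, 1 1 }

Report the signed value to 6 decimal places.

+√(1/3) ≈ +0.577350

j₁+j₂−J=2  J+j₁−j₂=0  J−j₁+j₂=0  j₁+j₂+J+1=3
(j₁±m₁, j₂±m₂, J±M) = (0,2,2,0,0,0)
P² = 4/3
sum k=2..2:
  [2] +1/2 = 1/2
S = 1/2
C² = P²·S² = 1/3 ; C = +0.577350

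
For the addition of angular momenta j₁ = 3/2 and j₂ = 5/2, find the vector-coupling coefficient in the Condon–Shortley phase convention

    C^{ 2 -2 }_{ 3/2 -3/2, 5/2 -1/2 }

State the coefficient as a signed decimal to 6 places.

+√(1/7) ≈ +0.377964

√[5·2!1!3!/7! · 0!3!2!3!0!4!] = √(144/7)
  +(−1)^2/∏(2,0,1,0,0,3)! = 1/12  (running 1/12)
⟨..|..⟩ = √(144/7)·(1/12) = +0.377964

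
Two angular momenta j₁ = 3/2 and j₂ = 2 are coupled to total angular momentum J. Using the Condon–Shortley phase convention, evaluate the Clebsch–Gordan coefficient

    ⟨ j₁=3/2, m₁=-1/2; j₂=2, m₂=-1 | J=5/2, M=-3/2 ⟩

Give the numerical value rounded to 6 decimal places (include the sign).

+0.169031  (= +√(1/35))

j₁+j₂−J=1  J+j₁−j₂=2  J−j₁+j₂=3  j₁+j₂+J+1=7
(j₁±m₁, j₂±m₂, J±M) = (1,2,1,3,1,4)
P² = 144/35
sum k=0..1:
  [0] +1/4 = 1/4
  [1] −1/6 = -1/6
S = 1/12
C² = P²·S² = 1/35 ; C = +0.169031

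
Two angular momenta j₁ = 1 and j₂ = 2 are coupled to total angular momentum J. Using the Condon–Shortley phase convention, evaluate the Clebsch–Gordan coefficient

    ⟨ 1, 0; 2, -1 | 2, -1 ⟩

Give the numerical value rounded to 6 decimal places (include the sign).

triangle: 1!*1!*3!/6! = 6/720
(j±m)!: 1!*1!*1!*3!*1!*3! = 36
prefactor² = (2J+1)*Δ*N² = 3/2
  k=0: +1/(0!*1!*1!*1!*0!*2!) = 1/2
  k=1: −1/(1!*0!*0!*0!*1!*3!) = -1/6
Σ = 1/3  ⇒  CG² = 3/2*1/3² = 1/6
CG = +√(1/6) = +0.408248

+√(1/6) = +0.408248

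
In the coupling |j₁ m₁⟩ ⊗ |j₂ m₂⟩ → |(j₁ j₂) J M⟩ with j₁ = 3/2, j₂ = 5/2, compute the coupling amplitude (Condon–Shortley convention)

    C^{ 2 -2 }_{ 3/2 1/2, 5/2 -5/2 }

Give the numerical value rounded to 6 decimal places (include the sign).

j₁+j₂−J=2  J+j₁−j₂=1  J−j₁+j₂=3  j₁+j₂+J+1=7
(j₁±m₁, j₂±m₂, J±M) = (2,1,0,5,0,4)
P² = 480/7
sum k=0..0:
  [0] +1/12 = 1/12
S = 1/12
C² = P²·S² = 10/21 ; C = +0.690066

+0.690066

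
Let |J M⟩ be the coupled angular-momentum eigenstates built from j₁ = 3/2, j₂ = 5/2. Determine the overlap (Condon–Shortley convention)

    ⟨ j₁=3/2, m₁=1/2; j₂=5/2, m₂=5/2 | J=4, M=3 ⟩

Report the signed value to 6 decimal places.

triangle: 0!·3!·5!/9! = 720/362880
(j±m)!: 2!·1!·5!·0!·7!·1! = 1209600
prefactor² = (2J+1)·Δ·N² = 21600
  k=0: +1/(0!·0!·1!·5!·2!·0!) = 1/240
Σ = 1/240  ⇒  CG² = 21600·1/240² = 3/8
CG = +√(3/8) = +0.612372

+√(3/8) ≈ +0.612372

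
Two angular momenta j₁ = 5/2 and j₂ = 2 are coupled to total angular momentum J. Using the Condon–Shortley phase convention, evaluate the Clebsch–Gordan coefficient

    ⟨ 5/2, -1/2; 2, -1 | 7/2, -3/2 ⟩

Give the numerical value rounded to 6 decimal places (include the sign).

+√(2/21) = +0.308607

√[8·1!4!3!/9! · 2!3!1!3!2!5!] = √(384/7)
  +(−1)^0/∏(0,1,3,1,1,2)! = 1/12  (running 1/12)
  +(−1)^1/∏(1,0,2,0,2,3)! = -1/24  (running 1/24)
⟨..|..⟩ = √(384/7)·(1/24) = +0.308607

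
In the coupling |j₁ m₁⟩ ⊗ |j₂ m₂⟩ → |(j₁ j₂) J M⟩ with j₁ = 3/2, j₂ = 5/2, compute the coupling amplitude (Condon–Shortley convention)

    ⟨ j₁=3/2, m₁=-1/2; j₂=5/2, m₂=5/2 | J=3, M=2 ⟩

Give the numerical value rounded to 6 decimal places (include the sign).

√[7·1!2!4!/8! · 1!2!5!0!5!1!] = √(240)
  +(−1)^1/∏(1,0,1,4,1,0)! = -1/24  (running -1/24)
⟨..|..⟩ = √(240)·(-1/24) = -0.645497

−√(5/12) ≈ -0.645497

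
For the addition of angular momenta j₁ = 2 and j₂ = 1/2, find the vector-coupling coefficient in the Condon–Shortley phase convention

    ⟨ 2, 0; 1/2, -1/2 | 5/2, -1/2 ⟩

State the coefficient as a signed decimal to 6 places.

√[6·0!4!1!/6! · 2!2!0!1!2!3!] = √(48/5)
  +(−1)^0/∏(0,0,2,0,2,1)! = 1/4  (running 1/4)
⟨..|..⟩ = √(48/5)·(1/4) = +0.774597

+√(3/5) = +0.774597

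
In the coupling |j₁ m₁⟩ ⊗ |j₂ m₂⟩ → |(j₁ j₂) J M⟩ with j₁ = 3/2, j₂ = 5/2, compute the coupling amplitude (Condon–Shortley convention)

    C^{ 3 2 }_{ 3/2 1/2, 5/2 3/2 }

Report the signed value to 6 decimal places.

j₁+j₂−J=1  J+j₁−j₂=2  J−j₁+j₂=4  j₁+j₂+J+1=8
(j₁±m₁, j₂±m₂, J±M) = (2,1,4,1,5,1)
P² = 48
sum k=0..1:
  [0] +1/24 = 1/24
  [1] −1/12 = -1/12
S = -1/24
C² = P²·S² = 1/12 ; C = -0.288675

−√(1/12) = -0.288675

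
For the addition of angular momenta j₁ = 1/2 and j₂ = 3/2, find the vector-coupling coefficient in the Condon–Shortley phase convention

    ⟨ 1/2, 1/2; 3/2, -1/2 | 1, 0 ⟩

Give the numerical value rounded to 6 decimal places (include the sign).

triangle: 1!×0!×2!/4! = 2/24
(j±m)!: 1!×0!×1!×2!×1!×1! = 2
prefactor² = (2J+1)×Δ×N² = 1/2
  k=0: +1/(0!×1!×0!×1!×0!×1!) = 1
Σ = 1  ⇒  CG² = 1/2×1² = 1/2
CG = +√(1/2) = +0.707107

+√(1/2) = +0.707107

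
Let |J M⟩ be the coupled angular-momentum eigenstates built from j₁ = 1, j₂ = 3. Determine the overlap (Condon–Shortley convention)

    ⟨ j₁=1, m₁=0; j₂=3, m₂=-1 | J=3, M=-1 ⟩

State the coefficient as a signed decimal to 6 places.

+0.288675

triangle: 1!·1!·5!/8! = 120/40320
(j±m)!: 1!·1!·2!·4!·2!·4! = 2304
prefactor² = (2J+1)·Δ·N² = 48
  k=0: +1/(0!·1!·1!·2!·0!·3!) = 1/12
  k=1: −1/(1!·0!·0!·1!·1!·4!) = -1/24
Σ = 1/24  ⇒  CG² = 48·1/24² = 1/12
CG = +√(1/12) = +0.288675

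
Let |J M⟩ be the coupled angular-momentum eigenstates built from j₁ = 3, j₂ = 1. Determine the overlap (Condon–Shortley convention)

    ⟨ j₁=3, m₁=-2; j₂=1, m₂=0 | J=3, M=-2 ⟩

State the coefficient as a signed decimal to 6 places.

j₁+j₂−J=1  J+j₁−j₂=5  J−j₁+j₂=1  j₁+j₂+J+1=8
(j₁±m₁, j₂±m₂, J±M) = (1,5,1,1,1,5)
P² = 300
sum k=0..1:
  [0] +1/120 = 1/120
  [1] −1/24 = -1/24
S = -1/30
C² = P²·S² = 1/3 ; C = -0.577350

-0.577350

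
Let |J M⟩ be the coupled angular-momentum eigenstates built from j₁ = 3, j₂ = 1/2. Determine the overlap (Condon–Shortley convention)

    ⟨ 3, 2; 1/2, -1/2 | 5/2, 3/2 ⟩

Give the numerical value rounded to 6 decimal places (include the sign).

triangle: 1!*5!*0!/7! = 120/5040
(j±m)!: 5!*1!*0!*1!*4!*1! = 2880
prefactor² = (2J+1)*Δ*N² = 2880/7
  k=0: +1/(0!*1!*1!*0!*4!*0!) = 1/24
Σ = 1/24  ⇒  CG² = 2880/7*1/24² = 5/7
CG = +√(5/7) = +0.845154

+0.845154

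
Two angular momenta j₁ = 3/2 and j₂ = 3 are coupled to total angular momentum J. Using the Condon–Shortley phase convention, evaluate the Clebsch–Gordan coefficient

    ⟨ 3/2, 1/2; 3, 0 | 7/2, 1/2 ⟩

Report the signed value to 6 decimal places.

+0.308607

√[8·1!2!5!/9! · 2!1!3!3!4!3!] = √(384/7)
  +(−1)^0/∏(0,1,1,3,1,2)! = 1/12  (running 1/12)
  +(−1)^1/∏(1,0,0,2,2,3)! = -1/24  (running 1/24)
⟨..|..⟩ = √(384/7)·(1/24) = +0.308607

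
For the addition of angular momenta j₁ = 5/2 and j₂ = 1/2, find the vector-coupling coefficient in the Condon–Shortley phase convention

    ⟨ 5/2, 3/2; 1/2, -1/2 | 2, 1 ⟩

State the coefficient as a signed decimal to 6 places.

+0.816497  (= +√(2/3))

j₁+j₂−J=1  J+j₁−j₂=4  J−j₁+j₂=0  j₁+j₂+J+1=6
(j₁±m₁, j₂±m₂, J±M) = (4,1,0,1,3,1)
P² = 24
sum k=0..0:
  [0] +1/6 = 1/6
S = 1/6
C² = P²·S² = 2/3 ; C = +0.816497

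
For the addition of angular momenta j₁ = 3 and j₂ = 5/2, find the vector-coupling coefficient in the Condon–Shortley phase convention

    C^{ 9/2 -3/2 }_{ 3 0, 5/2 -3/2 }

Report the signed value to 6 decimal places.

√[10·1!5!4!/11! · 3!3!1!4!3!6!] = √(207360/77)
  +(−1)^0/∏(0,1,3,1,2,3)! = 1/72  (running 1/72)
  +(−1)^1/∏(1,0,2,0,3,4)! = -1/288  (running 1/96)
⟨..|..⟩ = √(207360/77)·(1/96) = +0.540562

+0.540562  (= +√(45/154))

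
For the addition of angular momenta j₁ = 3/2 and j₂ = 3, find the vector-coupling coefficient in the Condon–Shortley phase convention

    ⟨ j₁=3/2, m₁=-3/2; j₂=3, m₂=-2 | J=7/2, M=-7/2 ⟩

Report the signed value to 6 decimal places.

−√(1/3) = -0.577350

√[8·1!2!5!/9! · 0!3!1!5!0!7!] = √(19200)
  +(−1)^1/∏(1,0,2,0,0,5)! = -1/240  (running -1/240)
⟨..|..⟩ = √(19200)·(-1/240) = -0.577350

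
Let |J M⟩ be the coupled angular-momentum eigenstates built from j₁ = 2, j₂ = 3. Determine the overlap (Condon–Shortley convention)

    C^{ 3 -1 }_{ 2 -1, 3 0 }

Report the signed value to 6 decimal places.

-0.182574  (= −√(1/30))

j₁+j₂−J=2  J+j₁−j₂=2  J−j₁+j₂=4  j₁+j₂+J+1=9
(j₁±m₁, j₂±m₂, J±M) = (1,3,3,3,2,4)
P² = 96/5
sum k=1..2:
  [1] −1/8 = -1/8
  [2] +1/12 = 1/12
S = -1/24
C² = P²·S² = 1/30 ; C = -0.182574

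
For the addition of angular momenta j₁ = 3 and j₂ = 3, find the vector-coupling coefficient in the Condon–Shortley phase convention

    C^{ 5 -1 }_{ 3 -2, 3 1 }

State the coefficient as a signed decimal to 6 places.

triangle: 1!×5!×5!/12! = 14400/479001600
(j±m)!: 1!×5!×4!×2!×4!×6! = 99532800
prefactor² = (2J+1)×Δ×N² = 230400/7
  k=0: +1/(0!×1!×5!×4!×0!×1!) = 1/2880
  k=1: −1/(1!×0!×4!×3!×1!×2!) = -1/288
Σ = -1/320  ⇒  CG² = 230400/7×(-1/320)² = 9/28
CG = −√(9/28) = -0.566947

−√(9/28) = -0.566947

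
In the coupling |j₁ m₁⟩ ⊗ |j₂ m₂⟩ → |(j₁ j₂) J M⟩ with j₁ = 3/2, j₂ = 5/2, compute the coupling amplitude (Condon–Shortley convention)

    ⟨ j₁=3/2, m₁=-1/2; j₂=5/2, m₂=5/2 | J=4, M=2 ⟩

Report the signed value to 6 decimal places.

j₁+j₂−J=0  J+j₁−j₂=3  J−j₁+j₂=5  j₁+j₂+J+1=9
(j₁±m₁, j₂±m₂, J±M) = (1,2,5,0,6,2)
P² = 43200/7
sum k=0..0:
  [0] +1/240 = 1/240
S = 1/240
C² = P²·S² = 3/28 ; C = +0.327327

+√(3/28) = +0.327327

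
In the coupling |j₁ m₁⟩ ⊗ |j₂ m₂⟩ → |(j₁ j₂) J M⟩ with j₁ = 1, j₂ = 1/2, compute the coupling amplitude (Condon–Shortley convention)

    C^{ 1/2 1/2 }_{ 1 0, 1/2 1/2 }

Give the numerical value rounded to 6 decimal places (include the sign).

j₁+j₂−J=1  J+j₁−j₂=1  J−j₁+j₂=0  j₁+j₂+J+1=3
(j₁±m₁, j₂±m₂, J±M) = (1,1,1,0,1,0)
P² = 1/3
sum k=1..1:
  [1] −1/1 = -1
S = -1
C² = P²·S² = 1/3 ; C = -0.577350

-0.577350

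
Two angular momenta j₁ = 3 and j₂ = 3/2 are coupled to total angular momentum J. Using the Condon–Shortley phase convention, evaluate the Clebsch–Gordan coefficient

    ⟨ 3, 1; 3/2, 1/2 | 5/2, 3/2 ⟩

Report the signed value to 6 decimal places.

j₁+j₂−J=2  J+j₁−j₂=4  J−j₁+j₂=1  j₁+j₂+J+1=8
(j₁±m₁, j₂±m₂, J±M) = (4,2,2,1,4,1)
P² = 576/35
sum k=1..2:
  [1] −1/6 = -1/6
  [2] +1/48 = 1/48
S = -7/48
C² = P²·S² = 7/20 ; C = -0.591608

-0.591608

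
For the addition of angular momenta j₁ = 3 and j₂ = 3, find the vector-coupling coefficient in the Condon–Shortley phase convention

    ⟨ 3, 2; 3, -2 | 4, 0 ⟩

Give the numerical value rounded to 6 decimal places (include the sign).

triangle: 2!*4!*4!/11! = 1152/39916800
(j±m)!: 5!*1!*1!*5!*4!*4! = 8294400
prefactor² = (2J+1)*Δ*N² = 165888/77
  k=0: +1/(0!*2!*1!*1!*3!*3!) = 1/72
  k=1: −1/(1!*1!*0!*0!*4!*4!) = -1/576
Σ = 7/576  ⇒  CG² = 165888/77*7/576² = 7/22
CG = +√(7/22) = +0.564076

+√(7/22) ≈ +0.564076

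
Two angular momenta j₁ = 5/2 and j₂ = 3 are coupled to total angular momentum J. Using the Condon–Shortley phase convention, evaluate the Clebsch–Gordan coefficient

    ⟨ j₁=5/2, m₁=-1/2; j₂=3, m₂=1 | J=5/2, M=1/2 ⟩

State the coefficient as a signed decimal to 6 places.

triangle: 3!·2!·3!/9! = 72/362880
(j±m)!: 2!·3!·4!·2!·3!·2! = 6912
prefactor² = (2J+1)·Δ·N² = 288/35
  k=1: −1/(1!·2!·2!·3!·0!·0!) = -1/24
  k=2: +1/(2!·1!·1!·2!·1!·1!) = 1/4
  k=3: −1/(3!·0!·0!·1!·2!·2!) = -1/24
Σ = 1/6  ⇒  CG² = 288/35·1/6² = 8/35
CG = +√(8/35) = +0.478091

+√(8/35) ≈ +0.478091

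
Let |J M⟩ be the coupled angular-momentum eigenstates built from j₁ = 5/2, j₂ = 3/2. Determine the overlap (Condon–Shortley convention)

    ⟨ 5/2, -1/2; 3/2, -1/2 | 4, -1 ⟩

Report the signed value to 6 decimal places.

√[9·0!5!3!/9! · 2!3!1!2!3!5!] = √(2160/7)
  +(−1)^0/∏(0,0,3,1,2,2)! = 1/24  (running 1/24)
⟨..|..⟩ = √(2160/7)·(1/24) = +0.731925

+0.731925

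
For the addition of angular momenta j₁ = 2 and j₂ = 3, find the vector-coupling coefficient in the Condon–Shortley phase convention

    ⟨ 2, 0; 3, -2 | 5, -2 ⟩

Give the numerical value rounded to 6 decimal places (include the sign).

j₁+j₂−J=0  J+j₁−j₂=4  J−j₁+j₂=6  j₁+j₂+J+1=11
(j₁±m₁, j₂±m₂, J±M) = (2,2,1,5,3,7)
P² = 69120
sum k=0..0:
  [0] +1/480 = 1/480
S = 1/480
C² = P²·S² = 3/10 ; C = +0.547723

+√(3/10) = +0.547723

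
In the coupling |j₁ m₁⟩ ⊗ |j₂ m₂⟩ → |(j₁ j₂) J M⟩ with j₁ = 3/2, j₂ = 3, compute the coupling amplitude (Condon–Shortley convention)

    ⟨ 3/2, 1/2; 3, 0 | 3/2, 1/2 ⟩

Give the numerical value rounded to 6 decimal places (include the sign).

−√(9/35) ≈ -0.507093

j₁+j₂−J=3  J+j₁−j₂=0  J−j₁+j₂=3  j₁+j₂+J+1=7
(j₁±m₁, j₂±m₂, J±M) = (2,1,3,3,2,1)
P² = 144/35
sum k=1..1:
  [1] −1/4 = -1/4
S = -1/4
C² = P²·S² = 9/35 ; C = -0.507093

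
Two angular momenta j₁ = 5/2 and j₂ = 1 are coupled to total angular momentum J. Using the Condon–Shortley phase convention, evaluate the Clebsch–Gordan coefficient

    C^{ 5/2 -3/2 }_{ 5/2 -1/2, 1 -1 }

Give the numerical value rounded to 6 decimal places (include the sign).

+√(16/35) = +0.676123

√[6·1!4!1!/7! · 2!3!0!2!1!4!] = √(576/35)
  +(−1)^0/∏(0,1,3,0,1,1)! = 1/6  (running 1/6)
⟨..|..⟩ = √(576/35)·(1/6) = +0.676123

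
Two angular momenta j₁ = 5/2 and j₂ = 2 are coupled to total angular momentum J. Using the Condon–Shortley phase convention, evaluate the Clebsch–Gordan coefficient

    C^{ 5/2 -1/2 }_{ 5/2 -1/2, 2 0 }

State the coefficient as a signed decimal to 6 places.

√[6·2!3!2!/8! · 2!3!2!2!2!3!] = √(72/35)
  +(−1)^0/∏(0,2,3,2,0,0)! = 1/24  (running 1/24)
  +(−1)^1/∏(1,1,2,1,1,1)! = -1/2  (running -11/24)
  +(−1)^2/∏(2,0,1,0,2,2)! = 1/8  (running -1/3)
⟨..|..⟩ = √(72/35)·(-1/3) = -0.478091

−√(8/35) = -0.478091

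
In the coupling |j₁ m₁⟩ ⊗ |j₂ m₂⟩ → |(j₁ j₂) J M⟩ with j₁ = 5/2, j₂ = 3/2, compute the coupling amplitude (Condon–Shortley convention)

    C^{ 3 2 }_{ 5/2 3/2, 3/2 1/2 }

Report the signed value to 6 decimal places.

j₁+j₂−J=1  J+j₁−j₂=4  J−j₁+j₂=2  j₁+j₂+J+1=8
(j₁±m₁, j₂±m₂, J±M) = (4,1,2,1,5,1)
P² = 48
sum k=0..1:
  [0] +1/12 = 1/12
  [1] −1/24 = -1/24
S = 1/24
C² = P²·S² = 1/12 ; C = +0.288675

+0.288675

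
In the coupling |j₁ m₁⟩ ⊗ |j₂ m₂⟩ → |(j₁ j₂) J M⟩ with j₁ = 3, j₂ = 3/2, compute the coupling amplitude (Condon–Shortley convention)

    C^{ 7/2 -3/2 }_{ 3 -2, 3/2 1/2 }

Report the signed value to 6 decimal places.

−√(3/7) ≈ -0.654654

√[8·1!5!2!/9! · 1!5!2!1!2!5!] = √(6400/21)
  +(−1)^0/∏(0,1,5,2,0,0)! = 1/240  (running 1/240)
  +(−1)^1/∏(1,0,4,1,1,1)! = -1/24  (running -3/80)
⟨..|..⟩ = √(6400/21)·(-3/80) = -0.654654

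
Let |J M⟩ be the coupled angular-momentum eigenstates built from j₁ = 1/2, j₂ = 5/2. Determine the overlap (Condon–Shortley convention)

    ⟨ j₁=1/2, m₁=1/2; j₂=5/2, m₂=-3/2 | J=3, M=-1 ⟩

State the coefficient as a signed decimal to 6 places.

triangle: 0!*1!*5!/7! = 120/5040
(j±m)!: 1!*0!*1!*4!*2!*4! = 1152
prefactor² = (2J+1)*Δ*N² = 192
  k=0: +1/(0!*0!*0!*1!*1!*4!) = 1/24
Σ = 1/24  ⇒  CG² = 192*1/24² = 1/3
CG = +√(1/3) = +0.577350

+√(1/3) ≈ +0.577350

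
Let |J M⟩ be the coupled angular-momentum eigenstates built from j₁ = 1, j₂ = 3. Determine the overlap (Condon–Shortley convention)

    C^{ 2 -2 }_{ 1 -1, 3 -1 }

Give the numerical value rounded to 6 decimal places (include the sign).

+√(1/21) ≈ +0.218218

triangle: 2!×0!×4!/7! = 48/5040
(j±m)!: 0!×2!×2!×4!×0!×4! = 2304
prefactor² = (2J+1)×Δ×N² = 768/7
  k=2: +1/(2!×0!×0!×0!×0!×4!) = 1/48
Σ = 1/48  ⇒  CG² = 768/7×1/48² = 1/21
CG = +√(1/21) = +0.218218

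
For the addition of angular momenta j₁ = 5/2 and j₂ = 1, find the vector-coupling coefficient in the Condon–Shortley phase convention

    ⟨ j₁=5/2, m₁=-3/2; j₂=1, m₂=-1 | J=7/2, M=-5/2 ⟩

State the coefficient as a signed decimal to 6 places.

√[8·0!5!2!/8! · 1!4!0!2!1!6!] = √(11520/7)
  +(−1)^0/∏(0,0,4,0,1,2)! = 1/48  (running 1/48)
⟨..|..⟩ = √(11520/7)·(1/48) = +0.845154

+√(5/7) ≈ +0.845154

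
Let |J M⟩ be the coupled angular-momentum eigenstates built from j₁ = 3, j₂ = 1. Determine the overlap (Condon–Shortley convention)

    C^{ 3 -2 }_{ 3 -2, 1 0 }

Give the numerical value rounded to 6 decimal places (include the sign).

-0.577350

j₁+j₂−J=1  J+j₁−j₂=5  J−j₁+j₂=1  j₁+j₂+J+1=8
(j₁±m₁, j₂±m₂, J±M) = (1,5,1,1,1,5)
P² = 300
sum k=0..1:
  [0] +1/120 = 1/120
  [1] −1/24 = -1/24
S = -1/30
C² = P²·S² = 1/3 ; C = -0.577350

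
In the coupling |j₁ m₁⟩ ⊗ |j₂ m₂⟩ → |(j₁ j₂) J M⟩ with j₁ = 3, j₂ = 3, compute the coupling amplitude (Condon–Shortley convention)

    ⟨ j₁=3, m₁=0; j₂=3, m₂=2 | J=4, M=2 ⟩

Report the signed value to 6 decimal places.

+0.139573

j₁+j₂−J=2  J+j₁−j₂=4  J−j₁+j₂=4  j₁+j₂+J+1=11
(j₁±m₁, j₂±m₂, J±M) = (3,3,5,1,6,2)
P² = 124416/77
sum k=1..2:
  [1] −1/96 = -1/96
  [2] +1/72 = 1/72
S = 1/288
C² = P²·S² = 3/154 ; C = +0.139573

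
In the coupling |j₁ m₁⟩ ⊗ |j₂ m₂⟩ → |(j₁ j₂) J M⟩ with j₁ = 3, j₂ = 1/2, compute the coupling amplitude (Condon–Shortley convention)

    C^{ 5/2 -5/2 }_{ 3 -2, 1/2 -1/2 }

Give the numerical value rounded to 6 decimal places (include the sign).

j₁+j₂−J=1  J+j₁−j₂=5  J−j₁+j₂=0  j₁+j₂+J+1=7
(j₁±m₁, j₂±m₂, J±M) = (1,5,0,1,0,5)
P² = 14400/7
sum k=0..0:
  [0] +1/120 = 1/120
S = 1/120
C² = P²·S² = 1/7 ; C = +0.377964

+0.377964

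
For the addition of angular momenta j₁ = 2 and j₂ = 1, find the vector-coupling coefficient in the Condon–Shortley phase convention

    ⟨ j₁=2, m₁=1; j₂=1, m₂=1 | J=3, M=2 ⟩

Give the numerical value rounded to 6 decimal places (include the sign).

+√(2/3) ≈ +0.816497

j₁+j₂−J=0  J+j₁−j₂=4  J−j₁+j₂=2  j₁+j₂+J+1=7
(j₁±m₁, j₂±m₂, J±M) = (3,1,2,0,5,1)
P² = 96
sum k=0..0:
  [0] +1/12 = 1/12
S = 1/12
C² = P²·S² = 2/3 ; C = +0.816497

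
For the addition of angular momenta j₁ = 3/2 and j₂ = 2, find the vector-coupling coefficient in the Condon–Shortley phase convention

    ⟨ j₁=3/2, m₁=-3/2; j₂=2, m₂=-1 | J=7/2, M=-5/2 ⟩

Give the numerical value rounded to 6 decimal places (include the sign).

+√(4/7) = +0.755929

√[8·0!3!4!/8! · 0!3!1!3!1!6!] = √(5184/7)
  +(−1)^0/∏(0,0,3,1,0,3)! = 1/36  (running 1/36)
⟨..|..⟩ = √(5184/7)·(1/36) = +0.755929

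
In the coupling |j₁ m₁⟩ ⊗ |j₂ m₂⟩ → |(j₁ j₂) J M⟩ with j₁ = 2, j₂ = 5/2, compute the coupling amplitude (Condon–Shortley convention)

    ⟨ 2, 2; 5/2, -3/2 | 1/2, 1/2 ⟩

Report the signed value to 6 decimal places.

+√(1/15) = +0.258199

√[2·4!0!1!/6! · 4!0!1!4!1!0!] = √(192/5)
  +(−1)^0/∏(0,4,0,1,0,0)! = 1/24  (running 1/24)
⟨..|..⟩ = √(192/5)·(1/24) = +0.258199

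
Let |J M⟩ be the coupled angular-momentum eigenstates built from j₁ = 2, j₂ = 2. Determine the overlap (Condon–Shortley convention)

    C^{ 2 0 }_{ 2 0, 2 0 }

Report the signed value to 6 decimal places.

√[5·2!2!2!/7! · 2!2!2!2!2!2!] = √(32/63)
  +(−1)^0/∏(0,2,2,2,0,0)! = 1/8  (running 1/8)
  +(−1)^1/∏(1,1,1,1,1,1)! = -1  (running -7/8)
  +(−1)^2/∏(2,0,0,0,2,2)! = 1/8  (running -3/4)
⟨..|..⟩ = √(32/63)·(-3/4) = -0.534522

−√(2/7) = -0.534522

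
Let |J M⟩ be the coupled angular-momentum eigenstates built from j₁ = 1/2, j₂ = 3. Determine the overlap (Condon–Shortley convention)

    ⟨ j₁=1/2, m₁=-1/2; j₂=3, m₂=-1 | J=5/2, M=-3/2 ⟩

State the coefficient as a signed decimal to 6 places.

√[6·1!0!5!/7! · 0!1!2!4!1!4!] = √(1152/7)
  +(−1)^1/∏(1,0,0,1,0,4)! = -1/24  (running -1/24)
⟨..|..⟩ = √(1152/7)·(-1/24) = -0.534522

-0.534522  (= −√(2/7))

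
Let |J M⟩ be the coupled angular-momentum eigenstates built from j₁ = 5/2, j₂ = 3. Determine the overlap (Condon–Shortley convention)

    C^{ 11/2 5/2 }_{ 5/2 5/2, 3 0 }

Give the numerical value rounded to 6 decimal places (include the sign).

triangle: 0!×5!×6!/12! = 86400/479001600
(j±m)!: 5!×0!×3!×3!×8!×3! = 1045094400
prefactor² = (2J+1)×Δ×N² = 24883200/11
  k=0: +1/(0!×0!×0!×3!×5!×3!) = 1/4320
Σ = 1/4320  ⇒  CG² = 24883200/11×1/4320² = 4/33
CG = +√(4/33) = +0.348155

+0.348155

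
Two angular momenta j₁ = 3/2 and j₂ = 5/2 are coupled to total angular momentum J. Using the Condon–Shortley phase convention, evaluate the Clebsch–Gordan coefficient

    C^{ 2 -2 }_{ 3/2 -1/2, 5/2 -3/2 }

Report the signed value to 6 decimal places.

triangle: 2!·1!·3!/7! = 12/5040
(j±m)!: 1!·2!·1!·4!·0!·4! = 1152
prefactor² = (2J+1)·Δ·N² = 96/7
  k=1: −1/(1!·1!·1!·0!·0!·3!) = -1/6
Σ = -1/6  ⇒  CG² = 96/7·(-1/6)² = 8/21
CG = −√(8/21) = -0.617213

−√(8/21) ≈ -0.617213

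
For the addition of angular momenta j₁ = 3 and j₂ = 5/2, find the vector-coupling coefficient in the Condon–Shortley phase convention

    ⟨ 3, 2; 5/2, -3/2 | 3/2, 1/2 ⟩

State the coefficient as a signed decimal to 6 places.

triangle: 4!*2!*1!/8! = 48/40320
(j±m)!: 5!*1!*1!*4!*2!*1! = 5760
prefactor² = (2J+1)*Δ*N² = 192/7
  k=0: +1/(0!*4!*1!*1!*1!*0!) = 1/24
  k=1: −1/(1!*3!*0!*0!*2!*1!) = -1/12
Σ = -1/24  ⇒  CG² = 192/7*(-1/24)² = 1/21
CG = −√(1/21) = -0.218218

-0.218218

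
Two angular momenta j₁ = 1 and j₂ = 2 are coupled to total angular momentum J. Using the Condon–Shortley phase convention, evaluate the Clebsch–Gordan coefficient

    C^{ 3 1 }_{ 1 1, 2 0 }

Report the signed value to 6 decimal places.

triangle: 0!×2!×4!/7! = 48/5040
(j±m)!: 2!×0!×2!×2!×4!×2! = 384
prefactor² = (2J+1)×Δ×N² = 128/5
  k=0: +1/(0!×0!×0!×2!×2!×2!) = 1/8
Σ = 1/8  ⇒  CG² = 128/5×1/8² = 2/5
CG = +√(2/5) = +0.632456

+0.632456  (= +√(2/5))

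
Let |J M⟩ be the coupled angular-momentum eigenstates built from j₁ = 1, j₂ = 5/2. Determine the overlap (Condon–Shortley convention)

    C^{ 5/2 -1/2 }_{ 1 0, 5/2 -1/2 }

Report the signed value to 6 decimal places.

+√(1/35) ≈ +0.169031

√[6·1!1!4!/7! · 1!1!2!3!2!3!] = √(144/35)
  +(−1)^0/∏(0,1,1,2,0,2)! = 1/4  (running 1/4)
  +(−1)^1/∏(1,0,0,1,1,3)! = -1/6  (running 1/12)
⟨..|..⟩ = √(144/35)·(1/12) = +0.169031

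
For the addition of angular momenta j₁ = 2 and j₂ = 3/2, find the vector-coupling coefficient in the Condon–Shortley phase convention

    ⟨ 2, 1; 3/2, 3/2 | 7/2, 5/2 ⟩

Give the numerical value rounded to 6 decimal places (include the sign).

+√(4/7) = +0.755929

triangle: 0!*4!*3!/8! = 144/40320
(j±m)!: 3!*1!*3!*0!*6!*1! = 25920
prefactor² = (2J+1)*Δ*N² = 5184/7
  k=0: +1/(0!*0!*1!*3!*3!*0!) = 1/36
Σ = 1/36  ⇒  CG² = 5184/7*1/36² = 4/7
CG = +√(4/7) = +0.755929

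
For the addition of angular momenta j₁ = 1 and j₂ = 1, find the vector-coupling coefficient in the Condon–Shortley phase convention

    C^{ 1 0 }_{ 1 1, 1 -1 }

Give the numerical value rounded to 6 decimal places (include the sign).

+0.707107  (= +√(1/2))

triangle: 1!×1!×1!/4! = 1/24
(j±m)!: 2!×0!×0!×2!×1!×1! = 4
prefactor² = (2J+1)×Δ×N² = 1/2
  k=0: +1/(0!×1!×0!×0!×1!×1!) = 1
Σ = 1  ⇒  CG² = 1/2×1² = 1/2
CG = +√(1/2) = +0.707107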